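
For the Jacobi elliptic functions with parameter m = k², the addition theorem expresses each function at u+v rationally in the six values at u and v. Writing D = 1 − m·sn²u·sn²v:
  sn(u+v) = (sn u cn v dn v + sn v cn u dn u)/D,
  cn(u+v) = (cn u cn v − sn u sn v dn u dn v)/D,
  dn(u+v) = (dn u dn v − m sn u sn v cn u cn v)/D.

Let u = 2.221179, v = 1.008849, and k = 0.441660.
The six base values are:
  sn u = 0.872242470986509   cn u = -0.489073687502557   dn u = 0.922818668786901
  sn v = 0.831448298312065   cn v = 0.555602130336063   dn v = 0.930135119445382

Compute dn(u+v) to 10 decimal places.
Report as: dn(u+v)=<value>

m = k² = 0.1950635556
D = 1 − m·sn²u·sn²v = 0.8974062055383613
dn(u+v) = (dn u·dn v − m·sn u·sn v·cn u·cn v)/D = 0.8967863568286659/0.8974062055383613 = 0.9993092885854032

dn(u+v)=0.9993092886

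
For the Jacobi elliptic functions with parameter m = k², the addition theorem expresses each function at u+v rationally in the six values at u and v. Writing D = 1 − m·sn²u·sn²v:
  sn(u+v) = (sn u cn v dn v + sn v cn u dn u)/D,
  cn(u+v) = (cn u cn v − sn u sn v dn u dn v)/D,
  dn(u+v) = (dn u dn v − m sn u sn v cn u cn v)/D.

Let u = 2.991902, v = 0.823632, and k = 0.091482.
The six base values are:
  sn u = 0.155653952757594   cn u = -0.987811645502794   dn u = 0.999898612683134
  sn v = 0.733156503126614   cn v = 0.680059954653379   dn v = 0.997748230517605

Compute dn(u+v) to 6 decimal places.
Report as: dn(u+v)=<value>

m = k² = 0.008368956324
D = 1 − m·sn²u·sn²v = 0.9998910104169
dn(u+v) = (dn u·dn v − m·sn u·sn v·cn u·cn v)/D = 0.998288649541455/0.9998910104169 = 0.998397464464875

dn(u+v)=0.998397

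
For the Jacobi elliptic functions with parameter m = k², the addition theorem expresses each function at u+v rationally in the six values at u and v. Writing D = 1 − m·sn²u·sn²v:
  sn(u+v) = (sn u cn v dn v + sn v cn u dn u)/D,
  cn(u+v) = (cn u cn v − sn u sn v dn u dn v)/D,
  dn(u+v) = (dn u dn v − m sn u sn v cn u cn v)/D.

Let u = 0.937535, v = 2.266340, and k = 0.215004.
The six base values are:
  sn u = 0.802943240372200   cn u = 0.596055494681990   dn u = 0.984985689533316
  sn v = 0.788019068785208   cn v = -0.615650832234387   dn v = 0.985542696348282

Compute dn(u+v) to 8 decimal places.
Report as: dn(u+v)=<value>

dn(u+v)=0.99998556

m = k² = 0.046226720016
D = 1 − m·sn²u·sn²v = 0.9814929914418355
dn(u+v) = (dn u·dn v − m·sn u·sn v·cn u·cn v)/D = 0.9814788153765944/0.9814929914418355 = 0.9999855566312091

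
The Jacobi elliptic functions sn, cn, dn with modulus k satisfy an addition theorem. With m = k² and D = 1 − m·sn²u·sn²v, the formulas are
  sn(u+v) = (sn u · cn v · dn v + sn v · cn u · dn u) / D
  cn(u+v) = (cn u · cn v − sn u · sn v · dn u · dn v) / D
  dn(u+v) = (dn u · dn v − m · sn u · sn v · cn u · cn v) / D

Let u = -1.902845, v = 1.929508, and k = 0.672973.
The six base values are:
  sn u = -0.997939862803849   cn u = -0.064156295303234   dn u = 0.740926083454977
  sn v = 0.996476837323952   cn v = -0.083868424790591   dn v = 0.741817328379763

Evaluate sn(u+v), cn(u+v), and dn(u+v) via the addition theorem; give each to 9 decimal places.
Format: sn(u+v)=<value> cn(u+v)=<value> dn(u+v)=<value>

m = k² = 0.452892658729
D = 1 − m·sn²u·sn²v = 0.5521439565010142
sn(u+v) = (sn u·cn v·dn v + sn v·cn u·dn u)/D = 0.01471928045884319/0.5521439565010142 = 0.02665841088277157
cn(u+v) = (cn u·cn v − sn u·sn v·dn u·dn v)/D = 0.5519477253176861/0.5521439565010142 = 0.999644601410524
dn(u+v) = (dn u·dn v − m·sn u·sn v·cn u·cn v)/D = 0.5520550934802174/0.5521439565010142 = 0.999839058238797

sn(u+v)=0.026658411 cn(u+v)=0.999644601 dn(u+v)=0.999839058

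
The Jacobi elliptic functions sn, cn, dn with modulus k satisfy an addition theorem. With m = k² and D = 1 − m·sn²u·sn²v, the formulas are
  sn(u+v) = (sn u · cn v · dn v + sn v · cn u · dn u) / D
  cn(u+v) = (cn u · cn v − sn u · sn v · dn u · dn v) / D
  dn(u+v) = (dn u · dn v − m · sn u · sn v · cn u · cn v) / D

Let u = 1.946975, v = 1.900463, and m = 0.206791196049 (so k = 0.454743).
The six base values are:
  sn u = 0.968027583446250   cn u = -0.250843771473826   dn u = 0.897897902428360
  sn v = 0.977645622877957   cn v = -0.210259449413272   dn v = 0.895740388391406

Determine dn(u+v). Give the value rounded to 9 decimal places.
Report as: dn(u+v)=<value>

dn(u+v)=0.974440038

m = k² = 0.206791196049
D = 1 − m·sn²u·sn²v = 0.8147874417598231
dn(u+v) = (dn u·dn v − m·sn u·sn v·cn u·cn v)/D = 0.7939615055135059/0.8147874417598231 = 0.9744400377583923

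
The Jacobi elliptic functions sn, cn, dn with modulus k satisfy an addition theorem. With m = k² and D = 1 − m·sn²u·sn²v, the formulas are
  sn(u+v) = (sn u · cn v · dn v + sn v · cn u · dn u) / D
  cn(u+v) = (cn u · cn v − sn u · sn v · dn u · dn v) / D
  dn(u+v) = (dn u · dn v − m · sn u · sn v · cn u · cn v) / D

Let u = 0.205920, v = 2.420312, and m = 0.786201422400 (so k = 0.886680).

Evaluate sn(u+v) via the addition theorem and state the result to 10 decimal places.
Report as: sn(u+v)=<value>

sn(u+v)=0.9822910811

sn u = 0.2033589568214428, cn u = 0.9791042511808916, dn u = 0.9836090412672325
sn v = 0.9959666412062514, cn v = -0.08972429773666673, dn v = 0.4691778474415539
m = k² = 0.7862014224
D = 1 − m·sn²u·sn²v = 0.9677484923749401
sn(u+v) = (sn u·cn v·dn v + sn v·cn u·dn u)/D = 0.9506107128355015/0.9677484923749401 = 0.9822910811285471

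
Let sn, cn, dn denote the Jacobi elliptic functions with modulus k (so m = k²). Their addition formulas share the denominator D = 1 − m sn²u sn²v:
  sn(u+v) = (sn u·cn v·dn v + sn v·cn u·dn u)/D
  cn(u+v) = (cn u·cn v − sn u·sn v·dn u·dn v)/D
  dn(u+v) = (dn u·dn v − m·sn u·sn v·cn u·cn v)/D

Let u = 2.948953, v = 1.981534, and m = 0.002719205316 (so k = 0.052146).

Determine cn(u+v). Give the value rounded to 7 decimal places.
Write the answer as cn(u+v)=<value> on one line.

cn(u+v)=0.2129583

sn u = 0.1935460509656495, cn u = -0.981091191559481, dn u = 0.9999490678869922
sn v = 0.917462915856601, cn v = -0.3978213141950837, dn v = 0.9988549148933078
m = k² = 0.002719205316
D = 1 − m·sn²u·sn²v = 0.9999142591730847
cn(u+v) = (cn u·cn v − sn u·sn v·dn u·dn v)/D = 0.2129400309052475/0.9999142591730847 = 0.2129582901251413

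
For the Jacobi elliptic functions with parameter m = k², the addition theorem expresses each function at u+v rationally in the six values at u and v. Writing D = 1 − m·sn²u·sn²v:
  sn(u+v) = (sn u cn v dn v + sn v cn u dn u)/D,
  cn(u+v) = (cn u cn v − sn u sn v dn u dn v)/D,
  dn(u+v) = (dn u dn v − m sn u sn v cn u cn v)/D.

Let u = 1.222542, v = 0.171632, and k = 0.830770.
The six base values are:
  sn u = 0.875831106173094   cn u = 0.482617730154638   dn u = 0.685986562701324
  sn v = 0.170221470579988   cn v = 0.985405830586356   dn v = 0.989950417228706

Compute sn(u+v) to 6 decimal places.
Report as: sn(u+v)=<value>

m = k² = 0.6901787929
D = 1 − m·sn²u·sn²v = 0.9846598001298889
sn(u+v) = (sn u·cn v·dn v + sn v·cn u·dn u)/D = 0.9107308948127113/0.9846598001298889 = 0.9249193423886855

sn(u+v)=0.924919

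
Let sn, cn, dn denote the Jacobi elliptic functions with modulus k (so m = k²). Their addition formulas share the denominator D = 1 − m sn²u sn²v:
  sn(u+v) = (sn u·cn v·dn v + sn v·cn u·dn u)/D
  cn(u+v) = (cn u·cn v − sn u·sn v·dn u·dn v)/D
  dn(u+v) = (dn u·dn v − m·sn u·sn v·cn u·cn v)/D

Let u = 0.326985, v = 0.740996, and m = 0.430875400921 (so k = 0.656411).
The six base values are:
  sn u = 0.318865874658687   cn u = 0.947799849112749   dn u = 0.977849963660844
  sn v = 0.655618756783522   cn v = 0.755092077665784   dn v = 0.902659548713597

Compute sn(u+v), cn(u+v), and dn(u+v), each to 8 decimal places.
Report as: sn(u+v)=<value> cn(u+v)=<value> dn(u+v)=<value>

m = k² = 0.430875400921
D = 1 − m·sn²u·sn²v = 0.9811691238695575
sn(u+v) = (sn u·cn v·dn v + sn v·cn u·dn u)/D = 0.8249675629681613/0.9811691238695575 = 0.840800574435766
cn(u+v) = (cn u·cn v − sn u·sn v·dn u·dn v)/D = 0.5311509857708333/0.9811691238695575 = 0.5413449861488382
dn(u+v) = (dn u·dn v − m·sn u·sn v·cn u·cn v)/D = 0.8182000613274612/0.9811691238695575 = 0.8339031889839998

sn(u+v)=0.84080057 cn(u+v)=0.54134499 dn(u+v)=0.83390319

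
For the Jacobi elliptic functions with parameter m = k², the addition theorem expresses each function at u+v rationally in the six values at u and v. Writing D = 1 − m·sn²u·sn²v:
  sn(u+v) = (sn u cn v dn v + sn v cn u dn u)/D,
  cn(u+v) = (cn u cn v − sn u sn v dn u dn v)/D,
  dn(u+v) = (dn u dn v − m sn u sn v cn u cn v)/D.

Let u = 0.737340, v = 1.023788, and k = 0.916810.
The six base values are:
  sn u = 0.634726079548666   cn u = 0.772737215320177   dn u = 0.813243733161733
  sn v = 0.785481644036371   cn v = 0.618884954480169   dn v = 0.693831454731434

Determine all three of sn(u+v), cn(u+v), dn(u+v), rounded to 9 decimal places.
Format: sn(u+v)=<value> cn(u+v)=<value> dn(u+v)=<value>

sn(u+v)=0.968522462 cn(u+v)=0.248926176 dn(u+v)=0.459937912

m = k² = 0.8405405761
D = 1 − m·sn²u·sn²v = 0.7910687271599458
sn(u+v) = (sn u·cn v·dn v + sn v·cn u·dn u)/D = 0.7661678309608986/0.7910687271599458 = 0.968522461646986
cn(u+v) = (cn u·cn v − sn u·sn v·dn u·dn v)/D = 0.1969177135026929/0.7910687271599458 = 0.248926176376175
dn(u+v) = (dn u·dn v − m·sn u·sn v·cn u·cn v)/D = 0.3638424986808723/0.7910687271599458 = 0.4599379120789175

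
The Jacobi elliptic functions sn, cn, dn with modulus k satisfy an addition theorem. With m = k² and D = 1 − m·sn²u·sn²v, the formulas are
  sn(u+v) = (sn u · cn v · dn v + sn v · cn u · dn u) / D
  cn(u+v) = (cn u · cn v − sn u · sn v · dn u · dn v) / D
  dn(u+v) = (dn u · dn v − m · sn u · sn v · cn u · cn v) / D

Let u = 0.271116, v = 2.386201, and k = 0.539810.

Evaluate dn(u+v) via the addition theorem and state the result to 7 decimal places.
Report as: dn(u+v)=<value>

sn u = 0.2668887815808517, cn u = 0.9637273360584354, dn u = 0.989567610650955
sn v = 0.8353037185227963, cn v = -0.5497887756420543, dn v = 0.8925717955241264
m = k² = 0.2913948361
D = 1 − m·sn²u·sn²v = 0.9855179074434981
dn(u+v) = (dn u·dn v − m·sn u·sn v·cn u·cn v)/D = 0.9176798034709858/0.9855179074434981 = 0.9311650214976925

dn(u+v)=0.9311650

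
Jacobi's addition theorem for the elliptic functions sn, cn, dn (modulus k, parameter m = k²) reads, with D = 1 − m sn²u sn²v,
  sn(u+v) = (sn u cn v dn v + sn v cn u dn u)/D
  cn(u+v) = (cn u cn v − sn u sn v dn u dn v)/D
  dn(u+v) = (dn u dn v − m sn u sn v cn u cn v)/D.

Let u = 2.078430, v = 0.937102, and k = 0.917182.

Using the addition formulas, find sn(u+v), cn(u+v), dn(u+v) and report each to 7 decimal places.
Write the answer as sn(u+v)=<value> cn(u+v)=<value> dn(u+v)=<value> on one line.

sn u = 0.9934410365518172, cn u = 0.1143455591391768, dn u = 0.4120389410480764
sn v = 0.7457794005111417, cn v = 0.6661929793785297, dn v = 0.7294675283670374
m = k² = 0.841222821124
D = 1 − m·sn²u·sn²v = 0.5382403247902795
sn(u+v) = (sn u·cn v·dn v + sn v·cn u·dn u)/D = 0.5179159764211615/0.5382403247902795 = 0.9622392685329974
cn(u+v) = (cn u·cn v − sn u·sn v·dn u·dn v)/D = -0.1465117353595282/0.5382403247902795 = -0.272205051556877
dn(u+v) = (dn u·dn v − m·sn u·sn v·cn u·cn v)/D = 0.2530920705197478/0.5382403247902795 = 0.4702213098179941

sn(u+v)=0.9622393 cn(u+v)=-0.2722051 dn(u+v)=0.4702213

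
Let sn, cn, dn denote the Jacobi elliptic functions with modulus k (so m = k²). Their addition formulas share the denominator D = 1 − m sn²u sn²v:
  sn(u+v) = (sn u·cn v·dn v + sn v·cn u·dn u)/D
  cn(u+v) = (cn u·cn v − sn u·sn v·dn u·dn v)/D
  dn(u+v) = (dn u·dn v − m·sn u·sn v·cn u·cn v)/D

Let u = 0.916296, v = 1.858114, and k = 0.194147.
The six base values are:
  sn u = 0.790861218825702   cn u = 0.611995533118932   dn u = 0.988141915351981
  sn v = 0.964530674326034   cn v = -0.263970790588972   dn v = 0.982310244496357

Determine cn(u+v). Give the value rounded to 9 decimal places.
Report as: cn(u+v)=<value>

m = k² = 0.037693057609
D = 1 − m·sn²u·sn²v = 0.9780672031899279
cn(u+v) = (cn u·cn v − sn u·sn v·dn u·dn v)/D = -0.9019794763306452/0.9780672031899279 = -0.9222060338889541

cn(u+v)=-0.922206034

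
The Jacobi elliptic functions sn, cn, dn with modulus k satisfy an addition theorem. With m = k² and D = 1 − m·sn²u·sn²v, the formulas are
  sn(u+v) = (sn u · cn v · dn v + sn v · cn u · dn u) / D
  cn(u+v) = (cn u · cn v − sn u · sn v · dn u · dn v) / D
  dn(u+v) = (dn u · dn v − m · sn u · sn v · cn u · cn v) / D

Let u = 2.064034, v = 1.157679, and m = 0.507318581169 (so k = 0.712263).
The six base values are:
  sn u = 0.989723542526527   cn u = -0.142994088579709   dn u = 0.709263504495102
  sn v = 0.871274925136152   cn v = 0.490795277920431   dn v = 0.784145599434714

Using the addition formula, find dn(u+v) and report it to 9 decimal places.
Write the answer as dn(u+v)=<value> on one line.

dn(u+v)=0.942367863

m = k² = 0.507318581169
D = 1 − m·sn²u·sn²v = 0.6227589005417858
dn(u+v) = (dn u·dn v − m·sn u·sn v·cn u·cn v)/D = 0.586867974497742/0.6227589005417858 = 0.9423678633692436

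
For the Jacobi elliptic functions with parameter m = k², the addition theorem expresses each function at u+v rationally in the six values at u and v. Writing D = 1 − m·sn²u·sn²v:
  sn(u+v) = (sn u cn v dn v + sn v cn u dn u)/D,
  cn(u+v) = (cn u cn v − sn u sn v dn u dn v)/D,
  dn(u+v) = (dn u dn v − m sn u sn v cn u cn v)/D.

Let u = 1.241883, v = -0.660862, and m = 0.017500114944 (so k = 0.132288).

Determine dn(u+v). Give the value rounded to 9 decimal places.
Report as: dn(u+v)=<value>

dn(u+v)=0.997364718

sn u = 0.9450628512469054, cn u = 0.3268886770646385, dn u = 0.9921541618943896
sn v = -0.6131886696851842, cn v = 0.7899364881873188, dn v = 0.9967045453643654
m = k² = 0.017500114944
D = 1 − m·sn²u·sn²v = 0.9941230698559864
dn(u+v) = (dn u·dn v − m·sn u·sn v·cn u·cn v)/D = 0.9915032750370505/0.9941230698559864 = 0.9973647178117338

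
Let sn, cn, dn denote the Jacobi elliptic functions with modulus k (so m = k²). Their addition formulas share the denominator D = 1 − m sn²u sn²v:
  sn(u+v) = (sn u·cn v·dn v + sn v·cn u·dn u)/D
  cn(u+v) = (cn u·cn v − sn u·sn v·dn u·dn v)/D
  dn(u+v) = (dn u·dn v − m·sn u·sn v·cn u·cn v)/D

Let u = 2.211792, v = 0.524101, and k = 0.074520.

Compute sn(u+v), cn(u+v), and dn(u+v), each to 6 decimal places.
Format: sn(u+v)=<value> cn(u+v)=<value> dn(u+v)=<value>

sn(u+v)=0.398621 cn(u+v)=-0.917116 dn(u+v)=0.999559

sn u = 0.8037327966886294, cn u = -0.5949904129707254, dn u = 0.9982047328271297
sn v = 0.5003256954879652, cn v = 0.8658372817305131, dn v = 0.999304699853274
m = k² = 0.0055532304
D = 1 − m·sn²u·sn²v = 0.9991020034079628
sn(u+v) = (sn u·cn v·dn v + sn v·cn u·dn u)/D = 0.3982633983821795/0.9991020034079628 = 0.3986213590040784
cn(u+v) = (cn u·cn v − sn u·sn v·dn u·dn v)/D = -0.9162920269886027/0.9991020034079628 = -0.9171155936662192
dn(u+v) = (dn u·dn v − m·sn u·sn v·cn u·cn v)/D = 0.9986611009754872/0.9991020034079628 = 0.9995587012827803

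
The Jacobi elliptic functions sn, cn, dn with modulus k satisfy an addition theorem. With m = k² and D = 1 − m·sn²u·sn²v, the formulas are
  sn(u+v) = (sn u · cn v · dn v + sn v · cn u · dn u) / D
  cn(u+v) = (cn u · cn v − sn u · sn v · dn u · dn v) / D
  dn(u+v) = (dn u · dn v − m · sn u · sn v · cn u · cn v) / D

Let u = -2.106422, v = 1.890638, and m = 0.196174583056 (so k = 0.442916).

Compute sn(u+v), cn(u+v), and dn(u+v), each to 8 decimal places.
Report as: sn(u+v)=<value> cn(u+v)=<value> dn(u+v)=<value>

sn(u+v)=-0.21379552 cn(u+v)=0.97687843 dn(u+v)=0.99550648

sn u = -0.9191512305578597, cn u = -0.3939048303384616, dn u = 0.9133805693354621
sn v = 0.9781950733857985, cn v = -0.2076882240372627, dn v = 0.9012698206232291
m = k² = 0.196174583056
D = 1 − m·sn²u·sn²v = 0.8414129843138549
sn(u+v) = (sn u·cn v·dn v + sn v·cn u·dn u)/D = -0.1798903294495837/0.8414129843138549 = -0.2137955234863394
cn(u+v) = (cn u·cn v − sn u·sn v·dn u·dn v)/D = 0.8219581981721867/0.8414129843138549 = 0.9768784336534419
dn(u+v) = (dn u·dn v − m·sn u·sn v·cn u·cn v)/D = 0.8376320770888842/0.8414129843138549 = 0.9955064786312348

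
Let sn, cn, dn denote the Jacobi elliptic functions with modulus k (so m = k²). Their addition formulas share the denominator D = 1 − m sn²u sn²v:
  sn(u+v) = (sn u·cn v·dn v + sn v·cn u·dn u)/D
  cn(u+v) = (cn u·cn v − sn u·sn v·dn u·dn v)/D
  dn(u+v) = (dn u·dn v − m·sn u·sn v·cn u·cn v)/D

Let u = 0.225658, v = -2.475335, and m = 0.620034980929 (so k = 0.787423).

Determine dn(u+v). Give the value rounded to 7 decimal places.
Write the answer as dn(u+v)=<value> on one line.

sn u = 0.2226036847673782, cn u = 0.9749090211542745, dn u = 0.9845180436733237
sn v = -0.9497358765898978, cn v = -0.3130523354297465, dn v = 0.6638746428272019
m = k² = 0.620034980929
D = 1 − m·sn²u·sn²v = 0.9722868062627379
dn(u+v) = (dn u·dn v − m·sn u·sn v·cn u·cn v)/D = 0.6135898929247263/0.9722868062627379 = 0.6310791105797623

dn(u+v)=0.6310791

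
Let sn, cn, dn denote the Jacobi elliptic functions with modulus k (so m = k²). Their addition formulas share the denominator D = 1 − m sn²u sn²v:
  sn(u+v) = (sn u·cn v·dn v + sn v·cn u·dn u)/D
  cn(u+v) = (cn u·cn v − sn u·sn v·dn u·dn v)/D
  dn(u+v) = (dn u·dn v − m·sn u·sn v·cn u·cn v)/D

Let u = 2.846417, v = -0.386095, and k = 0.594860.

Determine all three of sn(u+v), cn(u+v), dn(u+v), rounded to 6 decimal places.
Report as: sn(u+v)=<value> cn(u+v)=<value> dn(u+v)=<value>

sn u = 0.5912205505536937, cn u = -0.8065099259172123, dn u = 0.9361152239509504
sn v = -0.3735266961798247, cn v = 0.9276194301765056, dn v = 0.9750019986498327
m = k² = 0.3538584196
D = 1 − m·sn²u·sn²v = 0.9827427389111698
sn(u+v) = (sn u·cn v·dn v + sn v·cn u·dn u)/D = 0.8167255829603071/0.9827427389111698 = 0.831067532348495
cn(u+v) = (cn u·cn v − sn u·sn v·dn u·dn v)/D = -0.5465735202338054/0.9827427389111698 = -0.5561715173183388
dn(u+v) = (dn u·dn v − m·sn u·sn v·cn u·cn v)/D = 0.8542513276580373/0.9827427389111698 = 0.8692522405248248

sn(u+v)=0.831068 cn(u+v)=-0.556172 dn(u+v)=0.869252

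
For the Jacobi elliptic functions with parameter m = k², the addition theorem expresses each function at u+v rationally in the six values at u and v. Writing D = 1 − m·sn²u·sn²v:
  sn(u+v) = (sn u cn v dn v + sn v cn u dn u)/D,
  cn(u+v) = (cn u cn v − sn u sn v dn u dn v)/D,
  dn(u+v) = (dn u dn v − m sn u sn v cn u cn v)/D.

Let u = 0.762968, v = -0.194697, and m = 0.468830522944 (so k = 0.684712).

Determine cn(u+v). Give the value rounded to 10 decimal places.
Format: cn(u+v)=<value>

cn(u+v)=0.8499504977

sn u = 0.6685964907833782, cn u = 0.7436253979741091, dn u = 0.8890572452865915
sn v = -0.1929081997262922, cn v = 0.9812168091091596, dn v = 0.9912381857380369
m = k² = 0.468830522944
D = 1 − m·sn²u·sn²v = 0.9922008829158954
cn(u+v) = (cn u·cn v − sn u·sn v·dn u·dn v)/D = 0.843321634217588/0.9922008829158954 = 0.8499504976645669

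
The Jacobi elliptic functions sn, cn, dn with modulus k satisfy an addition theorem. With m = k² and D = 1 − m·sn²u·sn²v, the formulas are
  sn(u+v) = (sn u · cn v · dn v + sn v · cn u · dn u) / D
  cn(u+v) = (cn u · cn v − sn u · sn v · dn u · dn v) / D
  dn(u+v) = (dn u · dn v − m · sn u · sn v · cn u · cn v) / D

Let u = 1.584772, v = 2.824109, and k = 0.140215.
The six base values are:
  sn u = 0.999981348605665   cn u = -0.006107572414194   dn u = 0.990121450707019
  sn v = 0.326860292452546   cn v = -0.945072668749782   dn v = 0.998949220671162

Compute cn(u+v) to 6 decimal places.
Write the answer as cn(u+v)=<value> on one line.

m = k² = 0.019660246225
D = 1 − m·sn²u·sn²v = 0.9978996238316025
cn(u+v) = (cn u·cn v − sn u·sn v·dn u·dn v)/D = -0.3175131921750815/0.9978996238316025 = -0.3181814930002042

cn(u+v)=-0.318181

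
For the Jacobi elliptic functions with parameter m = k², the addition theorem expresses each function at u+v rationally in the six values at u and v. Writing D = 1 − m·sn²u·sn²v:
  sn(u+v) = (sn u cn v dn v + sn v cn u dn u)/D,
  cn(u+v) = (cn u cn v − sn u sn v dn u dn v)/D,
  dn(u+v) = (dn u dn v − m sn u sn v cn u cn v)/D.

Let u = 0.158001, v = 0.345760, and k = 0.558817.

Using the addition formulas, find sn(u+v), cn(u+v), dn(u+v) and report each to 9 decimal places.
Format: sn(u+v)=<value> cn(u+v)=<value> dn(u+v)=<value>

sn(u+v)=0.477192159 cn(u+v)=0.878798978 dn(u+v)=0.963789809

sn u = 0.1571427730492374, cn u = 0.9875758952497757, dn u = 0.9961368842154546
sn v = 0.3369381856305961, cn v = 0.9415267702322446, dn v = 0.9821140902094014
m = k² = 0.312276439489
D = 1 − m·sn²u·sn²v = 0.9991245557183466
sn(u+v) = (sn u·cn v·dn v + sn v·cn u·dn u)/D = 0.4767744040927551/0.9991245557183466 = 0.4771921592398114
cn(u+v) = (cn u·cn v − sn u·sn v·dn u·dn v)/D = 0.8780296381338057/0.9991245557183466 = 0.8787989776735329
dn(u+v) = (dn u·dn v − m·sn u·sn v·cn u·cn v)/D = 0.9629460647468975/0.9991245557183466 = 0.9637898090239234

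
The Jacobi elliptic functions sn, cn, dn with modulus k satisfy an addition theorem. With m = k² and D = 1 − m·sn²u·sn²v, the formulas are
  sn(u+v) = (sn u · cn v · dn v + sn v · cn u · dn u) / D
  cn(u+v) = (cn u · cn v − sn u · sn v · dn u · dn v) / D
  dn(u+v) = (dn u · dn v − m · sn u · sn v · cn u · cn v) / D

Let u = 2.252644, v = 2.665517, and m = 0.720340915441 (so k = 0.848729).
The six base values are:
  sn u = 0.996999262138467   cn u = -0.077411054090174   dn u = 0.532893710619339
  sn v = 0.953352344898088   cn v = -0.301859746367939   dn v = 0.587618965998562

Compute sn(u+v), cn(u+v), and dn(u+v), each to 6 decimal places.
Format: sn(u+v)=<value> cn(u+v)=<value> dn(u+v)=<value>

sn(u+v)=-0.619020 cn(u+v)=-0.785375 dn(u+v)=0.850867

m = k² = 0.720340915441
D = 1 − m·sn²u·sn²v = 0.3492193438333345
sn(u+v) = (sn u·cn v·dn v + sn v·cn u·dn u)/D = -0.2161738067599756/0.3492193438333345 = -0.6190201389964954
cn(u+v) = (cn u·cn v − sn u·sn v·dn u·dn v)/D = -0.2742681814908274/0.3492193438333345 = -0.785375112616105
dn(u+v) = (dn u·dn v − m·sn u·sn v·cn u·cn v)/D = 0.297139388408617/0.3492193438333345 = 0.8508674953310353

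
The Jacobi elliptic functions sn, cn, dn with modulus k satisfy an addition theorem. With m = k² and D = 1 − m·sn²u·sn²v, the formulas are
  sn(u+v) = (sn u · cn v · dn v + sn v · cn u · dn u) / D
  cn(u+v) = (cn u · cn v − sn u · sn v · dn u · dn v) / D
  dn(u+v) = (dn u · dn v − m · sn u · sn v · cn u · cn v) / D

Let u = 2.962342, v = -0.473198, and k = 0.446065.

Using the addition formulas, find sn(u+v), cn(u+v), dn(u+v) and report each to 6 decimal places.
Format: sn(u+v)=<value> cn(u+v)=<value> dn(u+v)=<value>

sn u = 0.3470425326330783, cn u = -0.9378493911836904, dn u = 0.9879452757767526
sn v = -0.4527475313022599, cn v = 0.8916387569524494, dn v = 0.9793948374527565
m = k² = 0.198973984225
D = 1 − m·sn²u·sn²v = 0.9950878243695356
sn(u+v) = (sn u·cn v·dn v + sn v·cn u·dn u)/D = 0.7225510337692081/0.9950878243695356 = 0.7261178521875691
cn(u+v) = (cn u·cn v − sn u·sn v·dn u·dn v)/D = -0.684192795787521/0.9950878243695356 = -0.6875702616711339
dn(u+v) = (dn u·dn v − m·sn u·sn v·cn u·cn v)/D = 0.9414454000314754/0.9950878243695356 = 0.9460927738995834

sn(u+v)=0.726118 cn(u+v)=-0.687570 dn(u+v)=0.946093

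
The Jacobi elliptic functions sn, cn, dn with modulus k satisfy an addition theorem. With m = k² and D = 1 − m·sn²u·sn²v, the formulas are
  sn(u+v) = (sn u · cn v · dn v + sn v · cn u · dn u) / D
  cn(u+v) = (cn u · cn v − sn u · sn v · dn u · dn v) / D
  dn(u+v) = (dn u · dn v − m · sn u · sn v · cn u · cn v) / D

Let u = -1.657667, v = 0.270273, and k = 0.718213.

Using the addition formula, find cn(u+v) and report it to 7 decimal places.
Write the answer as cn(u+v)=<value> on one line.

cn(u+v)=0.3341868

sn u = -0.9892566635205438, cn u = 0.1461891024673234, dn u = 0.7037002334555853
sn v = 0.2653850428394941, cn v = 0.9641425097137248, dn v = 0.981667204836777
m = k² = 0.515829913369
D = 1 − m·sn²u·sn²v = 0.964446907990142
cn(u+v) = (cn u·cn v − sn u·sn v·dn u·dn v)/D = 0.3223054147834654/0.964446907990142 = 0.3341867884206642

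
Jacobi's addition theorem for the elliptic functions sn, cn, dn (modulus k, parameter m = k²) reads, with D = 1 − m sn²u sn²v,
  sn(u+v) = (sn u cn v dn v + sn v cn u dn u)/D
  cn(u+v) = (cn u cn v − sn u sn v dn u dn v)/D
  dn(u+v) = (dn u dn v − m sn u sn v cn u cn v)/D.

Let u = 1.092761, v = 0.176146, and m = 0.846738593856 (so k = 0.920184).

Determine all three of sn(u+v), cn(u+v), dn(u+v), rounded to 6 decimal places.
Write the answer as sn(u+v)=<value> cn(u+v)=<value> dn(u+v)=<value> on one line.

sn(u+v)=0.872443 cn(u+v)=0.488716 dn(u+v)=0.596237

sn u = 0.8130251501596105, cn u = 0.582228567839077, dn u = 0.6635491022967863
sn v = 0.1744827782749461, cn v = 0.9846602257050175, dn v = 0.987026690167872
m = k² = 0.846738593856
D = 1 − m·sn²u·sn²v = 0.9829602801045293
sn(u+v) = (sn u·cn v·dn v + sn v·cn u·dn u)/D = 0.8575768945065437/0.9829602801045293 = 0.8724430802182035
cn(u+v) = (cn u·cn v − sn u·sn v·dn u·dn v)/D = 0.4803881579219946/0.9829602801045293 = 0.4887157371922591
dn(u+v) = (dn u·dn v − m·sn u·sn v·cn u·cn v)/D = 0.5860776946839868/0.9829602801045293 = 0.5962374131960475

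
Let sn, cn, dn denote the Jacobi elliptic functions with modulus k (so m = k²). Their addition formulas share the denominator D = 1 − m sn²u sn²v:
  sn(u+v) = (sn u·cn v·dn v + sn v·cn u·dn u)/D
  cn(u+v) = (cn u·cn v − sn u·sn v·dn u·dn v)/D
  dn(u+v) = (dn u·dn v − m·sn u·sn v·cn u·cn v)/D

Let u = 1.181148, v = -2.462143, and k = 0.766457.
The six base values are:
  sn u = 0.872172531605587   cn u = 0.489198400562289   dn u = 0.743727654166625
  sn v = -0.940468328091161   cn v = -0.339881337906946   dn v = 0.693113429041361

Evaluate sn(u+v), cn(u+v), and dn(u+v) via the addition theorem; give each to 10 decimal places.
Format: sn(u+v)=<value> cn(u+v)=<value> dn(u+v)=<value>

sn(u+v)=-0.9055503324 cn(u+v)=0.4242388424 dn(u+v)=0.7199119619

m = k² = 0.587456332849
D = 1 − m·sn²u·sn²v = 0.6047528486858516
sn(u+v) = (sn u·cn v·dn v + sn v·cn u·dn u)/D = -0.5476341431645369/0.6047528486858516 = -0.9055503324284696
cn(u+v) = (cn u·cn v − sn u·sn v·dn u·dn v)/D = 0.2565596484915273/0.6047528486858516 = 0.4242388424445459
dn(u+v) = (dn u·dn v − m·sn u·sn v·cn u·cn v)/D = 0.4353688097334918/0.6047528486858516 = 0.7199119618527848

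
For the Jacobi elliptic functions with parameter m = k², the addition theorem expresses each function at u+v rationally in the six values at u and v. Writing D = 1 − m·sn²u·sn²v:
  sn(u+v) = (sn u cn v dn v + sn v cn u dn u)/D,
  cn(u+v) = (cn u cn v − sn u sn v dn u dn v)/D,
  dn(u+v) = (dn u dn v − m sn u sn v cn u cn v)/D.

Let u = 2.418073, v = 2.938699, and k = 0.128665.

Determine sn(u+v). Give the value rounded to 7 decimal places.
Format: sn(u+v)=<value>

sn(u+v)=-0.8138078

sn u = 0.6710730501229423, cn u = -0.7413912336942561, dn u = 0.9962654166046533
sn v = 0.2143151184453799, cn v = -0.9767645724563022, dn v = 0.9996197413954264
m = k² = 0.016554682225
D = 1 − m·sn²u·sn²v = 0.9996575745286895
sn(u+v) = (sn u·cn v·dn v + sn v·cn u·dn u)/D = -0.8135290859012589/0.9996575745286895 = -0.8138077544051171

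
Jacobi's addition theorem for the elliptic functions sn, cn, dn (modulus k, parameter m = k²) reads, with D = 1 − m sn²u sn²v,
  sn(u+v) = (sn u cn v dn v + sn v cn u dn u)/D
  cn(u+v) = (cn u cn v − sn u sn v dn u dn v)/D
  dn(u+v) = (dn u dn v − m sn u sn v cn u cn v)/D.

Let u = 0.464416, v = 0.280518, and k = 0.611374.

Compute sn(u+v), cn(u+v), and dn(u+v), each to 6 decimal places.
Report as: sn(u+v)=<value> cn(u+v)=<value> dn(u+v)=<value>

sn(u+v)=0.660909 cn(u+v)=0.750466 dn(u+v)=0.914731

sn u = 0.4425672353471408, cn u = 0.8967353244950198, dn u = 0.9626991512922512
sn v = 0.2755542297765454, cn v = 0.9612855280572234, dn v = 0.9857073469321124
m = k² = 0.373778167876
D = 1 − m·sn²u·sn²v = 0.9944411287953211
sn(u+v) = (sn u·cn v·dn v + sn v·cn u·dn u)/D = 0.6572351067642981/0.9944411287953211 = 0.6609090148558933
cn(u+v) = (cn u·cn v − sn u·sn v·dn u·dn v)/D = 0.7462942938789188/0.9944411287953211 = 0.750466037927242
dn(u+v) = (dn u·dn v − m·sn u·sn v·cn u·cn v)/D = 0.9096464665991881/0.9944411287953211 = 0.9147313403068371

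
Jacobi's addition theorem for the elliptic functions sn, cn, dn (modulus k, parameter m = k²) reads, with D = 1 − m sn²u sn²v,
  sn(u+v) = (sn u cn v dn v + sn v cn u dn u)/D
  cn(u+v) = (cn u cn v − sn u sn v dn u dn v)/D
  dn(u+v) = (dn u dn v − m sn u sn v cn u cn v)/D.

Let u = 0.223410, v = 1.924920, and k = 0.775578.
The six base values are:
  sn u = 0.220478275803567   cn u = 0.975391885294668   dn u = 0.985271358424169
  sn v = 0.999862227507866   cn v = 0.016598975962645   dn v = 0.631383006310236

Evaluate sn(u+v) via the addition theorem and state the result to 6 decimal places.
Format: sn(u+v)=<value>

sn(u+v)=0.992208

m = k² = 0.601521234084
D = 1 − m·sn²u·sn²v = 0.9707677062078438
sn(u+v) = (sn u·cn v·dn v + sn v·cn u·dn u)/D = 0.9632039658913956/0.9707677062078438 = 0.9922084961540442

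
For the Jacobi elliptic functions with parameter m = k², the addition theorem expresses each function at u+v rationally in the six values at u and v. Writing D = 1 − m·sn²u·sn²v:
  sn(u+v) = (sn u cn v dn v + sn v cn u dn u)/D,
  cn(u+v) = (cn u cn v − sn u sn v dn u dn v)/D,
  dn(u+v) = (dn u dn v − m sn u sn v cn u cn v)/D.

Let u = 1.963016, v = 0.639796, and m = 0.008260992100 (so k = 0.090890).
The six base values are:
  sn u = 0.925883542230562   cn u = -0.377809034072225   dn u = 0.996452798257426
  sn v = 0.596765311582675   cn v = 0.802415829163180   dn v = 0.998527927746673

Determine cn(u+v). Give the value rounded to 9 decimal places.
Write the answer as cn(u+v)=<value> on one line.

cn(u+v)=-0.855081239

m = k² = 0.0082609921
D = 1 − m·sn²u·sn²v = 0.9974779593778798
cn(u+v) = (cn u·cn v − sn u·sn v·dn u·dn v)/D = -0.8529246896387894/0.9974779593778798 = -0.8550812392594146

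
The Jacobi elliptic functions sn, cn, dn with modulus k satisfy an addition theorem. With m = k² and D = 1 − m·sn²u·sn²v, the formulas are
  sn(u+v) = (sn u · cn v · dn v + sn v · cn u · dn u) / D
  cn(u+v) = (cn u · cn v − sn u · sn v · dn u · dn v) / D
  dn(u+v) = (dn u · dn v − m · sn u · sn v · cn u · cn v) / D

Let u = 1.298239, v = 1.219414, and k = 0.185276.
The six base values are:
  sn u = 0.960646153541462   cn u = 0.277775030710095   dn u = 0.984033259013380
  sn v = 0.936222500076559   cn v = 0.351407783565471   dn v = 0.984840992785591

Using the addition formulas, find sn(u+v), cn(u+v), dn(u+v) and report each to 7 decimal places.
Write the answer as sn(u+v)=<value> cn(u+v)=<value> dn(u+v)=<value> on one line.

sn(u+v)=0.6051717 cn(u+v)=-0.7960950 dn(u+v)=0.9936942

m = k² = 0.034327196176
D = 1 − m·sn²u·sn²v = 0.9722333569829871
sn(u+v) = (sn u·cn v·dn v + sn v·cn u·dn u)/D = 0.5883681154344259/0.9722333569829871 = 0.6051717020492248
cn(u+v) = (cn u·cn v − sn u·sn v·dn u·dn v)/D = -0.7739900911320186/0.9722333569829871 = -0.7960949761421964
dn(u+v) = (dn u·dn v − m·sn u·sn v·cn u·cn v)/D = 0.966102692932852/0.9722333569829871 = 0.9936942463390068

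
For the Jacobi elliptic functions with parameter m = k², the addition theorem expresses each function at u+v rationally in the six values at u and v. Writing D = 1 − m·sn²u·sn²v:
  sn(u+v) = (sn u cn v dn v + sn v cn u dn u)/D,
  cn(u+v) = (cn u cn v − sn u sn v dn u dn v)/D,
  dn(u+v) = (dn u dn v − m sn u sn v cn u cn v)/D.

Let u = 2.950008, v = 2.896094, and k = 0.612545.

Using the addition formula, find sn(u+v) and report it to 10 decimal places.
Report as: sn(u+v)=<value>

sn(u+v)=-0.8985466573

sn u = 0.5316357086517712, cn u = -0.8469731242998972, dn u = 0.9454901160848803
sn v = 0.5738968469910931, cn v = -0.8189275969300839, dn v = 0.9361737470963319
m = k² = 0.375211377025
D = 1 − m·sn²u·sn²v = 0.9650721411466769
sn(u+v) = (sn u·cn v·dn v + sn v·cn u·dn u)/D = -0.867162346484005/0.9650721411466769 = -0.8985466573034244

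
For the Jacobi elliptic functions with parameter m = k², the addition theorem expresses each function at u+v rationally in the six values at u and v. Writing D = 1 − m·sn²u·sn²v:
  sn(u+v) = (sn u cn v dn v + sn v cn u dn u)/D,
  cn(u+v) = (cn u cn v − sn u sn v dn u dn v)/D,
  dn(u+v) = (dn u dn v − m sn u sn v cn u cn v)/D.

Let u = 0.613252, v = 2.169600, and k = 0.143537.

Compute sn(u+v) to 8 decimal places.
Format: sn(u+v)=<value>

sn(u+v)=0.36621314

sn u = 0.5749292972084188, cn u = 0.8182030941101566, dn u = 0.9965891084412749
sn v = 0.8336259741074509, cn v = -0.5523293721081684, dn v = 0.992815391014369
m = k² = 0.020602870369
D = 1 − m·sn²u·sn²v = 0.99526740777676
sn(u+v) = (sn u·cn v·dn v + sn v·cn u·dn u)/D = 0.3644800035631467/0.99526740777676 = 0.3662131410264166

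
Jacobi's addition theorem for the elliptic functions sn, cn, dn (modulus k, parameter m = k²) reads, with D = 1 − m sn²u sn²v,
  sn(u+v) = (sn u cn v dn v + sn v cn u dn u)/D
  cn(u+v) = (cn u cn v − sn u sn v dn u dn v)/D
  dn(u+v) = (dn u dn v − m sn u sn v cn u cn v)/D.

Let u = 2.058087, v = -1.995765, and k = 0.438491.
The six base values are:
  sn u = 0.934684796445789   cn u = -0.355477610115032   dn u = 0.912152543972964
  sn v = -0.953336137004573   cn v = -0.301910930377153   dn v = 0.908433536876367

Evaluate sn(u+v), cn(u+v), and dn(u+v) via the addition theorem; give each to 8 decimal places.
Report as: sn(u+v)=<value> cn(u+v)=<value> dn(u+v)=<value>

sn(u+v)=0.06227393 cn(u+v)=0.99805910 dn(u+v)=0.99962711

m = k² = 0.192274357081
D = 1 − m·sn²u·sn²v = 0.8473334694158495
sn(u+v) = (sn u·cn v·dn v + sn v·cn u·dn u)/D = 0.05276678409821943/0.8473334694158495 = 0.06227392874566465
cn(u+v) = (cn u·cn v − sn u·sn v·dn u·dn v)/D = 0.8456888759397467/0.8473334694158495 = 0.9980590953438478
dn(u+v) = (dn u·dn v − m·sn u·sn v·cn u·cn v)/D = 0.8470175042216699/0.8473334694158495 = 0.9996271064396908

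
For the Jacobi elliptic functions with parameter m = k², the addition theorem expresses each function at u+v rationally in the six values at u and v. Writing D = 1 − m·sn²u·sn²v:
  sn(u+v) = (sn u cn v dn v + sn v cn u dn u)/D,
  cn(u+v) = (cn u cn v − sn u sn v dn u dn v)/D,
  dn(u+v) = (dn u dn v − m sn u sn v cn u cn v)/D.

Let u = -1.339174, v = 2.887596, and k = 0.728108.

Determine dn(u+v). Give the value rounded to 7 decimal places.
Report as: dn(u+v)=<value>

sn u = -0.9284934031301506, cn u = 0.3713488930154386, dn u = 0.7368617375233455
sn v = 0.7334034534160528, cn v = -0.6797936264171706, dn v = 0.8454864207412194
m = k² = 0.530141259664
D = 1 − m·sn²u·sn²v = 0.7541698467878211
dn(u+v) = (dn u·dn v − m·sn u·sn v·cn u·cn v)/D = 0.5318742364559819/0.7541698467878211 = 0.7052446325205839

dn(u+v)=0.7052446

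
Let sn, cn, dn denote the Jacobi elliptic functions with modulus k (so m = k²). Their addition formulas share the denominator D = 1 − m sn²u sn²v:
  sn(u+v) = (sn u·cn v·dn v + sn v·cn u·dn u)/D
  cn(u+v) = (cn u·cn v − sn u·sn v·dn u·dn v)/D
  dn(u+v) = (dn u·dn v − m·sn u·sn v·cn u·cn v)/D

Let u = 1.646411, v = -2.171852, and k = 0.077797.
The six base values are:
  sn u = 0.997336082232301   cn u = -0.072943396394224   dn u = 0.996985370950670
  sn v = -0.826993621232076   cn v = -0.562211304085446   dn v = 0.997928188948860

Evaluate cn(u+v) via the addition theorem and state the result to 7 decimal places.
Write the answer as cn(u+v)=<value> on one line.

cn(u+v)=0.8651723

m = k² = 0.006052373209
D = 1 − m·sn²u·sn²v = 0.9958826945920473
cn(u+v) = (cn u·cn v − sn u·sn v·dn u·dn v)/D = 0.8616100837992915/0.9958826945920473 = 0.8651722622333958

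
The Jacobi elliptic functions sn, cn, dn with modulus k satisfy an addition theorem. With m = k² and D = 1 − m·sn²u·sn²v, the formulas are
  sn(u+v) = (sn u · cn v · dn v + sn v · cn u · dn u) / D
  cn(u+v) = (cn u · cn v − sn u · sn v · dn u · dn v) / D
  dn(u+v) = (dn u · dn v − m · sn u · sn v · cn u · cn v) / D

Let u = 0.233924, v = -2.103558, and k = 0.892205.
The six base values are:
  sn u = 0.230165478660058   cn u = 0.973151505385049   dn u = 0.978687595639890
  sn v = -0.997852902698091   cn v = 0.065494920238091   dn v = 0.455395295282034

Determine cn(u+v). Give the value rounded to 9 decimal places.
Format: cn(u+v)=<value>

cn(u+v)=0.173378735

m = k² = 0.796029762025
D = 1 − m·sn²u·sn²v = 0.9580103041724579
cn(u+v) = (cn u·cn v − sn u·sn v·dn u·dn v)/D = 0.1660986151115497/0.9580103041724579 = 0.1733787354772012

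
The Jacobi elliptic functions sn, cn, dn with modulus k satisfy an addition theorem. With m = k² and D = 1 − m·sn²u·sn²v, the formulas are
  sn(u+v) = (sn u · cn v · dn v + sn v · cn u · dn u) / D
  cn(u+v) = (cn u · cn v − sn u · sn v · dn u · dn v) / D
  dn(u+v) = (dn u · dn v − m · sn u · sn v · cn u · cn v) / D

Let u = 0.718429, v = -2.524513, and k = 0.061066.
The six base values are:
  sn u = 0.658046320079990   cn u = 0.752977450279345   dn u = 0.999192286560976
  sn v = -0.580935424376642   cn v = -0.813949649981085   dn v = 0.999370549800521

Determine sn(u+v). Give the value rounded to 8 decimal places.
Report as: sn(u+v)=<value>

m = k² = 0.003729056356
D = 1 − m·sn²u·sn²v = 0.999455036273649
sn(u+v) = (sn u·cn v·dn v + sn v·cn u·dn u)/D = -0.9723573834473317/0.999455036273649 = -0.9728875718838261

sn(u+v)=-0.97288757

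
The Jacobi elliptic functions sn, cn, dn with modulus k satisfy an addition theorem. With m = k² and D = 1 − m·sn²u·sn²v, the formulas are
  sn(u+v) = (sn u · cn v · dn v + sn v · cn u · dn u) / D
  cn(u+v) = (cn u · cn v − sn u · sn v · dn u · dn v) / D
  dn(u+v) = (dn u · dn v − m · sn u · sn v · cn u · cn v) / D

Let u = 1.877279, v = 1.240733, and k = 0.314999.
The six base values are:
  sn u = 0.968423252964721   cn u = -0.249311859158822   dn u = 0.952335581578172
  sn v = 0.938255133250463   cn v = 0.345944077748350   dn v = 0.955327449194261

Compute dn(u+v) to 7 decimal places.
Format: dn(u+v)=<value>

m = k² = 0.099224370001
D = 1 − m·sn²u·sn²v = 0.9180798637311897
dn(u+v) = (dn u·dn v − m·sn u·sn v·cn u·cn v)/D = 0.9175682698906427/0.9180798637311897 = 0.999442756713487

dn(u+v)=0.9994428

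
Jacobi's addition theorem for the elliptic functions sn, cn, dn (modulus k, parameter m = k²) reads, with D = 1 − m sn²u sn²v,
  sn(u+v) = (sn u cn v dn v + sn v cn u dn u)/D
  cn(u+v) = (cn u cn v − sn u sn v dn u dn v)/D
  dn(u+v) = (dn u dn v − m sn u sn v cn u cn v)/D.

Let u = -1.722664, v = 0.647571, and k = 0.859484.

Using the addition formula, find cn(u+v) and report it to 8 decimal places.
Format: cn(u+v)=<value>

sn u = -0.9767349851201492, cn u = 0.2144499215256137, dn u = 0.5433780851970925
sn v = 0.5787138671223949, cn v = 0.8155306615941813, dn v = 0.8675240090146766
m = k² = 0.738712746256
D = 1 − m·sn²u·sn²v = 0.7639756239189991
cn(u+v) = (cn u·cn v − sn u·sn v·dn u·dn v)/D = 0.4413457198685924/0.7639756239189991 = 0.577696075700167

cn(u+v)=0.57769608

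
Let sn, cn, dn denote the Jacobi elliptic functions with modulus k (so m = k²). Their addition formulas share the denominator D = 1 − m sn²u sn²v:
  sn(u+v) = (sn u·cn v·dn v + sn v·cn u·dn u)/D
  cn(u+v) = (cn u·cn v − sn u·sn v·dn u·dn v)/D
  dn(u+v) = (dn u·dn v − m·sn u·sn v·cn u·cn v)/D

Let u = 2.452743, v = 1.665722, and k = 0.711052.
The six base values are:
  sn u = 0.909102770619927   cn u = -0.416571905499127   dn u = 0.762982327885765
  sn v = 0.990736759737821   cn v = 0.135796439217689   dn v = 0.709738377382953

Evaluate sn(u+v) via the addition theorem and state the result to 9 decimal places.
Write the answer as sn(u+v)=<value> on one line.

m = k² = 0.505594946704
D = 1 − m·sn²u·sn²v = 0.5898476147620034
sn(u+v) = (sn u·cn v·dn v + sn v·cn u·dn u)/D = -0.2272735271653099/0.5898476147620034 = -0.3853088856806043

sn(u+v)=-0.385308886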